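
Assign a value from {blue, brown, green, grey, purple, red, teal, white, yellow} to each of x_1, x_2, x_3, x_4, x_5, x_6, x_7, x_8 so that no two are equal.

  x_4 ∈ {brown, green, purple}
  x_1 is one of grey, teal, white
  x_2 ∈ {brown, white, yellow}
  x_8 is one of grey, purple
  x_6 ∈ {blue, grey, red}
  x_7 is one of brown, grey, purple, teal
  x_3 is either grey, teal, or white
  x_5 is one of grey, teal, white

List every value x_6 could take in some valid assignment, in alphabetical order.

x_1, x_3, x_5 share exactly the 3 values {grey, teal, white}; by pigeonhole those values go to them, so strike grey, teal, white from x_2, x_6, x_7, x_8.
x_8 has just one choice, so x_8 = purple. Strike purple from x_4, x_7.
x_7 must be brown (only option left). Strike brown from x_2, x_4.
x_2's domain is down to {yellow}, so x_2 = yellow.
x_4's domain is down to {green}, so x_4 = green.
No further eliminations apply; x_6 can still be any of blue, red.

blue, red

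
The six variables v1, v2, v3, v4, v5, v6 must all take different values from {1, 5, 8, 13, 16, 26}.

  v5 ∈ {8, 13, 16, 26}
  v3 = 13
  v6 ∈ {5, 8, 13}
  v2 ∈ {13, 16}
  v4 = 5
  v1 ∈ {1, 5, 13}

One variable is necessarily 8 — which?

v6

v3's domain is down to {13}, so v3 = 13. Eliminate 13 elsewhere: v1, v2, v5, v6.
That leaves v4 = 5. So v1, v6 can't be 5.
So 8 goes to v6.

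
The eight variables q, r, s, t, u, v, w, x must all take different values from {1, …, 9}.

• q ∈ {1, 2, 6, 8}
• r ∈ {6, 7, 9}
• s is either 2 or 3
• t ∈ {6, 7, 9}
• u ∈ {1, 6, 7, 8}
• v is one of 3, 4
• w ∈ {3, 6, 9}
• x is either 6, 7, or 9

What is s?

2

The 8 variables draw from only 8 values {1, 2, 3, 4, 6, 7, 8, 9}, so each is used; only v can be 4, hence v = 4.
The 3 variables r, t, x are confined to {6, 7, 9}, which locks those values in; drop them from q, u, w.
w must be 3 (only option left). Strike 3 from s.
So s = 2.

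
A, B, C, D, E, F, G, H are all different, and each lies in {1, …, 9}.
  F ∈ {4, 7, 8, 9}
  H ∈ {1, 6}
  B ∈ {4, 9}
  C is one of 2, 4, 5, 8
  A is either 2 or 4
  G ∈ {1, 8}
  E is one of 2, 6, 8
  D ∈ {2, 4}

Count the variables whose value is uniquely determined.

Among the 8 variables, 5 fits only C (and all 8 values in {1, 2, 4, 5, 6, 7, 8, 9} must be used), so C = 5.
The 7 still-open variables together cover exactly {1, 2, 4, 6, 7, 8, 9} — 7 values for 7 variables — and 7 appears only in F's list, so F = 7.
The 6 still-open variables together cover exactly {1, 2, 4, 6, 8, 9} — 6 values for 6 variables — and 9 appears only in B's list, so B = 9.
The 2 variables A and D are confined to {2, 4}, which locks those values in; drop them from E.
Determined: B=9, C=5, F=7. The other variables each still have more than one consistent value. That makes 3.

3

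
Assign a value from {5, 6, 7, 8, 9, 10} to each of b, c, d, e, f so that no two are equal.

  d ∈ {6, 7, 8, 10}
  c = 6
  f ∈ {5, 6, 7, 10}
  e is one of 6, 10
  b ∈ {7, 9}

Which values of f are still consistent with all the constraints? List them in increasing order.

5, 7

c must be 6 (only option left). Remove 6 from d, e, f.
e must be 10 (only option left). Strike 10 from d, f.
No further eliminations apply; f can still be any of 5, 7.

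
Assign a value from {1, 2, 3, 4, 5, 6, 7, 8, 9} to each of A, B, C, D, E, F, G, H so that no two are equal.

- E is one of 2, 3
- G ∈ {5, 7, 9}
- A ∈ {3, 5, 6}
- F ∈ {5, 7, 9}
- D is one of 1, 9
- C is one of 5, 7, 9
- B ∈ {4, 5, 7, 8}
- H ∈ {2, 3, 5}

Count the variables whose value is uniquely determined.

2

The 3 variables C, F, G are confined to {5, 7, 9}, which locks those values in; drop them from A, B, D, H.
D's domain is down to {1}, so D = 1.
E and H share exactly the 2 values {2, 3}; by pigeonhole those values go to them, so strike 2, 3 from A.
A's domain is down to {6}, so A = 6.
Determined: A=6, D=1. The other variables each still have more than one consistent value. That makes 2.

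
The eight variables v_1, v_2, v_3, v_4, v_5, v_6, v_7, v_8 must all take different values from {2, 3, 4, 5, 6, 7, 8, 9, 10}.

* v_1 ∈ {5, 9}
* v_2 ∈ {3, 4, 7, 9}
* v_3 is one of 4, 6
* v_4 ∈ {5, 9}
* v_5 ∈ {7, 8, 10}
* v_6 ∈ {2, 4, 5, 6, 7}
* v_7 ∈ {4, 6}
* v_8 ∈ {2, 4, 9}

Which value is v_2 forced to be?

3

v_1 and v_4 between them cover only {5, 9} — a naked pair. Remove those values from v_2, v_6, v_8.
The 2 variables v_3 and v_7 are confined to {4, 6}, which locks those values in; drop them from v_2, v_6, v_8.
v_8 has just one choice, so v_8 = 2. Remove 2 from v_6.
That leaves v_6 = 7. So v_2, v_5 can't be 7.
So v_2 = 3.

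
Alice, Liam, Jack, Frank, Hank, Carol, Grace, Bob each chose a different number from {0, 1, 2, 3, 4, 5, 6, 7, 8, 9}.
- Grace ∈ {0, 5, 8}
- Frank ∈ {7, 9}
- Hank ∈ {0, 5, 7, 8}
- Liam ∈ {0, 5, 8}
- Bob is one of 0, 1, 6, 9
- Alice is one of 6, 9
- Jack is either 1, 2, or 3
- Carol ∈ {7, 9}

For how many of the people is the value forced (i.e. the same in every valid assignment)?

Frank and Carol share exactly the 2 values {7, 9}; by pigeonhole those values go to them, so strike 7, 9 from Alice, Hank, Bob.
Alice has just one choice, so Alice = 6. Eliminate 6 elsewhere: Bob.
The 3 variables Liam, Hank, Grace are confined to {0, 5, 8}, which locks those values in; drop them from Bob.
Bob has just one choice, so Bob = 1. Remove 1 from Jack.
Determined: Alice=6, Bob=1. The other people each still have more than one consistent value. That makes 2.

2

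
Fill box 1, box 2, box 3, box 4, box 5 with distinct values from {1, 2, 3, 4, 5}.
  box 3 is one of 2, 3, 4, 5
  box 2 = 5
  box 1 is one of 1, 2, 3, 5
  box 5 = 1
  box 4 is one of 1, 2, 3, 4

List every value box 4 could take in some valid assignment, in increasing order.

box 2 must be 5 (only option left). So box 1, box 3 can't be 5.
box 5 has just one choice, so box 5 = 1. Remove 1 from box 1, box 4.
No further eliminations apply; box 4 can still be any of 2, 3, 4.

2, 3, 4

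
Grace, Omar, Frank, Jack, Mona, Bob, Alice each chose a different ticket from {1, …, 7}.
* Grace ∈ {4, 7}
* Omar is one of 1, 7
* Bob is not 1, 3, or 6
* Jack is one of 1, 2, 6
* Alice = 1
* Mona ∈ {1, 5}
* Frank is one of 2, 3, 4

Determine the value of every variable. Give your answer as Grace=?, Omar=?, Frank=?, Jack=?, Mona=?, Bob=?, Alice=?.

Grace=4, Omar=7, Frank=3, Jack=6, Mona=5, Bob=2, Alice=1

Alice has just one choice, so Alice = 1. Eliminate 1 elsewhere: Omar, Jack, Mona.
That leaves Omar = 7. Remove 7 from Grace, Bob.
Mona has just one choice, so Mona = 5. Remove 5 from Bob.
Grace must be 4 (only option left). Eliminate 4 elsewhere: Frank, Bob.
Bob's domain is down to {2}, so Bob = 2. So Frank, Jack can't be 2.
Frank must be 3 (only option left).
Jack must be 6 (only option left).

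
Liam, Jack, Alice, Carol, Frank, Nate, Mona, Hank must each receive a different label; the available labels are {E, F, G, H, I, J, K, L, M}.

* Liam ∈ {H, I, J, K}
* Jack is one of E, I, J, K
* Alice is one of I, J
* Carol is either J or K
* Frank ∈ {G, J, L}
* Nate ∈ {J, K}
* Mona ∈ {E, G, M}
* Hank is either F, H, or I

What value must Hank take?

F

The 2 variables Carol and Nate are confined to {J, K}, which locks those values in; drop them from Liam, Jack, Alice, Frank.
Alice has just one choice, so Alice = I. Eliminate I elsewhere: Liam, Jack, Hank.
Liam's domain is down to {H}, so Liam = H. Remove H from Hank.
So Hank = F.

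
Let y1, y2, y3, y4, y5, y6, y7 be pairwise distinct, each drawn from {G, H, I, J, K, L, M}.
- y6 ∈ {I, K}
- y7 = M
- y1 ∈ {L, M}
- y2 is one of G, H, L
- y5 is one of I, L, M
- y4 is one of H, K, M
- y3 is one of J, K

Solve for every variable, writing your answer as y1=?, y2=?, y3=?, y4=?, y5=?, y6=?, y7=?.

y7 has just one choice, so y7 = M. Eliminate M elsewhere: y1, y4, y5.
y1 must be L (only option left). Eliminate L elsewhere: y2, y5.
y5 must be I (only option left). Strike I from y6.
y6 must be K (only option left). Eliminate K elsewhere: y3, y4.
y3's domain is down to {J}, so y3 = J.
y4 has just one choice, so y4 = H. So y2 can't be H.
That leaves y2 = G.

y1=L, y2=G, y3=J, y4=H, y5=I, y6=K, y7=M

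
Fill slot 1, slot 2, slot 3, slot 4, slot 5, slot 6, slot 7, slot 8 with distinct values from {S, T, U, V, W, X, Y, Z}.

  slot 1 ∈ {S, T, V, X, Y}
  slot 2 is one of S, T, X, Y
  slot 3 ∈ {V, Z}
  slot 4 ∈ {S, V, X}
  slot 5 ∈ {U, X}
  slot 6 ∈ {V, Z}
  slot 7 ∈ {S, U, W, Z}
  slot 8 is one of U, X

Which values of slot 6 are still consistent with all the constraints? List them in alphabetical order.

V, Z

The 8 variables draw from only 8 values {S, T, U, V, W, X, Y, Z}, so each is used; only slot 7 can be W, hence slot 7 = W.
The 2 variables slot 3 and slot 6 are confined to {V, Z}, which locks those values in; drop them from slot 1, slot 4.
slot 5 and slot 8 share exactly the 2 values {U, X}; by pigeonhole those values go to them, so strike U, X from slot 1, slot 2, slot 4.
That leaves slot 4 = S. Strike S from slot 1, slot 2.
No further eliminations apply; slot 6 can still be any of V, Z.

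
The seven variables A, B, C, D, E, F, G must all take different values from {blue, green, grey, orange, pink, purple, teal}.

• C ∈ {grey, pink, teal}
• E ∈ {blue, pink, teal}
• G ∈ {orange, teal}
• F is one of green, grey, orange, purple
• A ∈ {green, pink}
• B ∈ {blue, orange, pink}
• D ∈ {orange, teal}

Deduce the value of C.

grey

The 7 variables draw from only 7 values {blue, green, grey, orange, pink, purple, teal}, so each is used; only F can be purple, hence F = purple.
The 6 still-open variables draw from only 6 values {blue, green, grey, orange, pink, teal}, so each is used; only A can be green, hence A = green.
Among the 5 still-open variables, grey fits only C (and all 5 values in {blue, grey, orange, pink, teal} must be used), so C = grey.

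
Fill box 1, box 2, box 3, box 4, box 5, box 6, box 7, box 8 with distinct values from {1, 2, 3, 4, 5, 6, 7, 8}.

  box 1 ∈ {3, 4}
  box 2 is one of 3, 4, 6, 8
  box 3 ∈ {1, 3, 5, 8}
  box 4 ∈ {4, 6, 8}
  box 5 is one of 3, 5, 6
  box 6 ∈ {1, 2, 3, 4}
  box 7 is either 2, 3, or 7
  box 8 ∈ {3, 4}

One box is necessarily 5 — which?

The 8 variables draw from only 8 values {1, 2, 3, 4, 5, 6, 7, 8}, so each is used; only box 7 can be 7, hence box 7 = 7.
The 7 still-open variables together cover exactly {1, 2, 3, 4, 5, 6, 8} — 7 values for 7 variables — and 2 appears only in box 6's list, so box 6 = 2.
Among the 6 still-open variables, 1 fits only box 3 (and all 6 values in {1, 3, 4, 5, 6, 8} must be used), so box 3 = 1.
The 5 still-open variables draw from only 5 values {3, 4, 5, 6, 8}, so each is used; only box 5 can be 5, hence box 5 = 5.

box 5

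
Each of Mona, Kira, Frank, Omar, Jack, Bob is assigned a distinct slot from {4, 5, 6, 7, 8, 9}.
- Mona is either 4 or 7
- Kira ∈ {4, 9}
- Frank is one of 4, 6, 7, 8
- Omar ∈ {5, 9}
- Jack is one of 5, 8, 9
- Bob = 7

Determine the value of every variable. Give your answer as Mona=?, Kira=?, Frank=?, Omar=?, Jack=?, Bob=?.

Bob's domain is down to {7}, so Bob = 7. Strike 7 from Mona, Frank.
That leaves Mona = 4. Remove 4 from Kira, Frank.
Kira has just one choice, so Kira = 9. So Omar, Jack can't be 9.
That leaves Omar = 5. Strike 5 from Jack.
Jack's domain is down to {8}, so Jack = 8. Remove 8 from Frank.
Frank must be 6 (only option left).

Mona=4, Kira=9, Frank=6, Omar=5, Jack=8, Bob=7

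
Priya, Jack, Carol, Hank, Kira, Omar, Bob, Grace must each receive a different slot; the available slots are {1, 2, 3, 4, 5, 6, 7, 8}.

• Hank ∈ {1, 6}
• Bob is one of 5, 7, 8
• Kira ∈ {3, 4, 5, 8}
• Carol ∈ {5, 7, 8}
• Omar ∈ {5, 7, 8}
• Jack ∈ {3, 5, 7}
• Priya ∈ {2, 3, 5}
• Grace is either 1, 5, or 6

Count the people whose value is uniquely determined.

3

Among the 8 variables, 2 fits only Priya (and all 8 values in {1, 2, 3, 4, 5, 6, 7, 8} must be used), so Priya = 2.
Among the 7 still-open variables, 4 fits only Kira (and all 7 values in {1, 3, 4, 5, 6, 7, 8} must be used), so Kira = 4.
Among the 6 still-open variables, 3 fits only Jack (and all 6 values in {1, 3, 5, 6, 7, 8} must be used), so Jack = 3.
The 3 variables Carol, Omar, Bob are confined to {5, 7, 8}, which locks those values in; drop them from Grace.
Determined: Priya=2, Jack=3, Kira=4. The other people each still have more than one consistent value. That makes 3.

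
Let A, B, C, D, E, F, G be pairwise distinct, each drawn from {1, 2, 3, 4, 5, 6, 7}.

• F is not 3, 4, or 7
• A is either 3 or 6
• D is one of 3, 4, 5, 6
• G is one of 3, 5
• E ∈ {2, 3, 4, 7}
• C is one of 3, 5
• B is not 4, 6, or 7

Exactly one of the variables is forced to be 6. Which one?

A

The 7 variables together cover exactly {1, 2, 3, 4, 5, 6, 7} — 7 values for 7 variables — and 7 appears only in E's list, so E = 7.
Among the 6 still-open variables, 4 fits only D (and all 6 values in {1, 2, 3, 4, 5, 6} must be used), so D = 4.
The 2 variables C and G are confined to {3, 5}, which locks those values in; drop them from A, B, F.
So 6 goes to A.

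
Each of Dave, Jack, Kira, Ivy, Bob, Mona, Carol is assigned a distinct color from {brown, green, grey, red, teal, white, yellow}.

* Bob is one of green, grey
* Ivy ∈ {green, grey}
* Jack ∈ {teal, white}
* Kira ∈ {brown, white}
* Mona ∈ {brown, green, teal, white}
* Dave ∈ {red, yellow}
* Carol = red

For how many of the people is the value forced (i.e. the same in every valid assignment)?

2

Carol must be red (only option left). Eliminate red elsewhere: Dave.
That leaves Dave = yellow.
Ivy and Bob between them cover only {green, grey} — a naked pair. Remove those values from Mona.
Determined: Dave=yellow, Carol=red. The other people each still have more than one consistent value. That makes 2.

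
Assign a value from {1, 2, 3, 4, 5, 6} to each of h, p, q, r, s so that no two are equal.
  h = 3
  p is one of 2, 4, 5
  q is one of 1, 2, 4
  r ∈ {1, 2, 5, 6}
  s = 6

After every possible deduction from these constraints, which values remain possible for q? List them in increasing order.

h's domain is down to {3}, so h = 3.
s's domain is down to {6}, so s = 6. Remove 6 from r.
No further eliminations apply; q can still be any of 1, 2, 4.

1, 2, 4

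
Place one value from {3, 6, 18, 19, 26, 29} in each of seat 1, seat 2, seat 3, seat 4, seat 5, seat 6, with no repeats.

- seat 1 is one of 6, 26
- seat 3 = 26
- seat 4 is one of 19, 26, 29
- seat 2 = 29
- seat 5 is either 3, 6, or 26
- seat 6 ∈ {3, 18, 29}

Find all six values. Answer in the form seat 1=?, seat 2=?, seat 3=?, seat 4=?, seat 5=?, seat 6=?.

seat 2 has just one choice, so seat 2 = 29. Remove 29 from seat 4, seat 6.
seat 3 has just one choice, so seat 3 = 26. Remove 26 from seat 1, seat 4, seat 5.
seat 4 must be 19 (only option left).
seat 1 must be 6 (only option left). So seat 5 can't be 6.
seat 5's domain is down to {3}, so seat 5 = 3. Eliminate 3 elsewhere: seat 6.
That leaves seat 6 = 18.

seat 1=6, seat 2=29, seat 3=26, seat 4=19, seat 5=3, seat 6=18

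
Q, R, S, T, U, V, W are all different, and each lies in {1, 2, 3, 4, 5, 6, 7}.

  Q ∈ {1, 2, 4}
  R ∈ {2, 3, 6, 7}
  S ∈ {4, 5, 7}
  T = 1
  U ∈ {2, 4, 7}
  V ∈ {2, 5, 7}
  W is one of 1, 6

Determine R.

T's domain is down to {1}, so T = 1. Strike 1 from Q, W.
W must be 6 (only option left). Eliminate 6 elsewhere: R.
The 5 still-open variables draw from only 5 values {2, 3, 4, 5, 7}, so each is used; only R can be 3, hence R = 3.

3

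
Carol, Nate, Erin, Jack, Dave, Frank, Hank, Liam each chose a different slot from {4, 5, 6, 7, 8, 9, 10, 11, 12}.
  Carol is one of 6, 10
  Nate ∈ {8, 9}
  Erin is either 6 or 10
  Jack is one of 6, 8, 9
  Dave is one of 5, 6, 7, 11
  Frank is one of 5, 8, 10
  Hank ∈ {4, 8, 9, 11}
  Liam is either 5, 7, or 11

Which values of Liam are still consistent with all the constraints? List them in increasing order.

7, 11

The 8 variables together cover exactly {4, 5, 6, 7, 8, 9, 10, 11} — 8 values for 8 variables — and 4 appears only in Hank's list, so Hank = 4.
The 2 variables Carol and Erin are confined to {6, 10}, which locks those values in; drop them from Jack, Dave, Frank.
The 2 variables Nate and Jack are confined to {8, 9}, which locks those values in; drop them from Frank.
Frank's domain is down to {5}, so Frank = 5. Eliminate 5 elsewhere: Dave, Liam.
No further eliminations apply; Liam can still be any of 7, 11.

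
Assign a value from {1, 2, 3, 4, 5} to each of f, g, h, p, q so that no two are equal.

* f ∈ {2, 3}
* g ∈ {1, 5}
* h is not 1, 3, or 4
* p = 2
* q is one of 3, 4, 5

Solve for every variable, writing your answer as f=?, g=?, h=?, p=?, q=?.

p must be 2 (only option left). So f, h can't be 2.
f's domain is down to {3}, so f = 3. Eliminate 3 elsewhere: q.
h has just one choice, so h = 5. Eliminate 5 elsewhere: g, q.
That leaves q = 4.
g has just one choice, so g = 1.

f=3, g=1, h=5, p=2, q=4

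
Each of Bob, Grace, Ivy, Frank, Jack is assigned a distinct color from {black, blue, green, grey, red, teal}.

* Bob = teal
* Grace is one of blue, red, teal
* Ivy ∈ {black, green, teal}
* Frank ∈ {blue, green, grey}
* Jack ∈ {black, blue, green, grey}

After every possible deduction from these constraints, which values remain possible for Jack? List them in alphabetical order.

Bob's domain is down to {teal}, so Bob = teal. Remove teal from Grace, Ivy.
No further eliminations apply; Jack can still be any of black, blue, green, grey.

black, blue, green, grey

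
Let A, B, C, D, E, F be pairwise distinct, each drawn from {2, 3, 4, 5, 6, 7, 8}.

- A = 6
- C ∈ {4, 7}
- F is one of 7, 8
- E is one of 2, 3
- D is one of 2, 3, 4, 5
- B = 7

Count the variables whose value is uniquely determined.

A must be 6 (only option left).
That leaves B = 7. Strike 7 from C, F.
C's domain is down to {4}, so C = 4. Strike 4 from D.
F has just one choice, so F = 8.
Determined: A=6, B=7, C=4, F=8. The other variables each still have more than one consistent value. That makes 4.

4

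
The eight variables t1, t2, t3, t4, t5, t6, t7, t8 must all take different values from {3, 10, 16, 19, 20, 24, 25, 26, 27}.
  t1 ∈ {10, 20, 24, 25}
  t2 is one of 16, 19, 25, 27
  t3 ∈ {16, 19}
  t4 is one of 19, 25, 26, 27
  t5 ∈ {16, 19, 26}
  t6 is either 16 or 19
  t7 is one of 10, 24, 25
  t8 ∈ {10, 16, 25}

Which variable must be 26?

t5

Among the 8 variables, 20 fits only t1 (and all 8 values in {10, 16, 19, 20, 24, 25, 26, 27} must be used), so t1 = 20.
Among the 7 still-open variables, 24 fits only t7 (and all 7 values in {10, 16, 19, 24, 25, 26, 27} must be used), so t7 = 24.
The 6 still-open variables together cover exactly {10, 16, 19, 25, 26, 27} — 6 values for 6 variables — and 10 appears only in t8's list, so t8 = 10.
t3 and t6 between them cover only {16, 19} — a naked pair. Remove those values from t2, t4, t5.
So 26 goes to t5.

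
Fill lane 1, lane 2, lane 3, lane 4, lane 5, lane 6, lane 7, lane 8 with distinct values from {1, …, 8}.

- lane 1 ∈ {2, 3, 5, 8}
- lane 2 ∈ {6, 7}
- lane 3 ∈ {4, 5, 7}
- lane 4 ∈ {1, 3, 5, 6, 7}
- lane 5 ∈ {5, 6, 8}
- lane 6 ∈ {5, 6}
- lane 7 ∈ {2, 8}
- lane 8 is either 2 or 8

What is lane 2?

Among the 8 variables, 1 fits only lane 4 (and all 8 values in {1, 2, 3, 4, 5, 6, 7, 8} must be used), so lane 4 = 1.
Among the 7 still-open variables, 3 fits only lane 1 (and all 7 values in {2, 3, 4, 5, 6, 7, 8} must be used), so lane 1 = 3.
The 6 still-open variables together cover exactly {2, 4, 5, 6, 7, 8} — 6 values for 6 variables — and 4 appears only in lane 3's list, so lane 3 = 4.
The 5 still-open variables together cover exactly {2, 5, 6, 7, 8} — 5 values for 5 variables — and 7 appears only in lane 2's list, so lane 2 = 7.

7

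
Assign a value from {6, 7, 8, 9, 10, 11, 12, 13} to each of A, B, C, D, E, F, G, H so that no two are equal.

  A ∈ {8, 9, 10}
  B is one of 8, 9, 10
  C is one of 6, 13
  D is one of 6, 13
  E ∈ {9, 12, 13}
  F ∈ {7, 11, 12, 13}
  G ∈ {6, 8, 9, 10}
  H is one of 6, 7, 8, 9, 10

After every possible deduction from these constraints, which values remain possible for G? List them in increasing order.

8, 9, 10

The 8 variables together cover exactly {6, 7, 8, 9, 10, 11, 12, 13} — 8 values for 8 variables — and 11 appears only in F's list, so F = 11.
The 7 still-open variables together cover exactly {6, 7, 8, 9, 10, 12, 13} — 7 values for 7 variables — and 7 appears only in H's list, so H = 7.
The 6 still-open variables draw from only 6 values {6, 8, 9, 10, 12, 13}, so each is used; only E can be 12, hence E = 12.
C and D between them cover only {6, 13} — a naked pair. Remove those values from G.
No further eliminations apply; G can still be any of 8, 9, 10.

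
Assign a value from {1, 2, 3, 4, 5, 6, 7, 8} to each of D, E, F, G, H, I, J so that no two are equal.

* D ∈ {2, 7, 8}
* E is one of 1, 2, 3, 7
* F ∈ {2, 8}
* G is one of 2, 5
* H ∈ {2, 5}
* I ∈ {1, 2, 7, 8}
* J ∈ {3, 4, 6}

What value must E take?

G and H between them cover only {2, 5} — a naked pair. Remove those values from D, E, F, I.
F must be 8 (only option left). Eliminate 8 elsewhere: D, I.
D must be 7 (only option left). Eliminate 7 elsewhere: E, I.
I must be 1 (only option left). Strike 1 from E.
So E = 3.

3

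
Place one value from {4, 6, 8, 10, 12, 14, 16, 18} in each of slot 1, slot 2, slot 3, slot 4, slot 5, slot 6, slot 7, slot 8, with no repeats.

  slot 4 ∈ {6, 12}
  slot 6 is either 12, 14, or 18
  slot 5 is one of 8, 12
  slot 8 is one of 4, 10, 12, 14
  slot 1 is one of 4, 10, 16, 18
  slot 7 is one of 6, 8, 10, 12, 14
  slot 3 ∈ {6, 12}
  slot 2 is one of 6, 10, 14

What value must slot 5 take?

The 8 variables together cover exactly {4, 6, 8, 10, 12, 14, 16, 18} — 8 values for 8 variables — and 16 appears only in slot 1's list, so slot 1 = 16.
Among the 7 still-open variables, 4 fits only slot 8 (and all 7 values in {4, 6, 8, 10, 12, 14, 18} must be used), so slot 8 = 4.
Among the 6 still-open variables, 18 fits only slot 6 (and all 6 values in {6, 8, 10, 12, 14, 18} must be used), so slot 6 = 18.
slot 3 and slot 4 share exactly the 2 values {6, 12}; by pigeonhole those values go to them, so strike 6, 12 from slot 2, slot 5, slot 7.
So slot 5 = 8.

8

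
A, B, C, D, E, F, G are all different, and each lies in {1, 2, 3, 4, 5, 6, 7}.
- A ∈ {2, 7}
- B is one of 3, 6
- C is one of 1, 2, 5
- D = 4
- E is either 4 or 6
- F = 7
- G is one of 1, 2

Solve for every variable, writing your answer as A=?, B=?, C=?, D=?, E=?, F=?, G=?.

A=2, B=3, C=5, D=4, E=6, F=7, G=1

D must be 4 (only option left). Remove 4 from E.
E must be 6 (only option left). Strike 6 from B.
F has just one choice, so F = 7. Eliminate 7 elsewhere: A.
A must be 2 (only option left). Eliminate 2 elsewhere: C, G.
That leaves B = 3.
G has just one choice, so G = 1. Eliminate 1 elsewhere: C.
That leaves C = 5.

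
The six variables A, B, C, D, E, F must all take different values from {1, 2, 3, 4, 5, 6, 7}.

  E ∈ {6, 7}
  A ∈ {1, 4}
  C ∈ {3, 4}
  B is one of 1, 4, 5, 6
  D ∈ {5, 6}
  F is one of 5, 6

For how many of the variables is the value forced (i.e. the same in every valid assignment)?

2

Among the 6 variables, 3 fits only C (and all 6 values in {1, 3, 4, 5, 6, 7} must be used), so C = 3.
The 5 still-open variables together cover exactly {1, 4, 5, 6, 7} — 5 values for 5 variables — and 7 appears only in E's list, so E = 7.
The 2 variables D and F are confined to {5, 6}, which locks those values in; drop them from B.
Determined: C=3, E=7. The other variables each still have more than one consistent value. That makes 2.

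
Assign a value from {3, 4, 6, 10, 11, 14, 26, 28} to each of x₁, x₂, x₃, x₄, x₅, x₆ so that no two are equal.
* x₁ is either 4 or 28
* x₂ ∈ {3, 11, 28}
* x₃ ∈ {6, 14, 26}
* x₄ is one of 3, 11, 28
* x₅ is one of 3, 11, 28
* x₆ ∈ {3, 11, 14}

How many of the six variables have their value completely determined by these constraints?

x₂, x₄, x₅ share exactly the 3 values {3, 11, 28}; by pigeonhole those values go to them, so strike 3, 11, 28 from x₁, x₆.
x₁ must be 4 (only option left).
x₆'s domain is down to {14}, so x₆ = 14. Strike 14 from x₃.
Determined: x₁=4, x₆=14. The other variables each still have more than one consistent value. That makes 2.

2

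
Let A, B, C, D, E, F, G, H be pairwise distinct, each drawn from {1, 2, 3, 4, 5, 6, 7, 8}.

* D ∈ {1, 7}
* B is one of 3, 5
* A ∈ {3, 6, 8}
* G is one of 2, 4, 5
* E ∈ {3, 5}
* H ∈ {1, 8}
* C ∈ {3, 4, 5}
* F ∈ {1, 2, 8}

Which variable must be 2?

G

The 8 variables together cover exactly {1, 2, 3, 4, 5, 6, 7, 8} — 8 values for 8 variables — and 6 appears only in A's list, so A = 6.
The 7 still-open variables together cover exactly {1, 2, 3, 4, 5, 7, 8} — 7 values for 7 variables — and 7 appears only in D's list, so D = 7.
The 2 variables B and E are confined to {3, 5}, which locks those values in; drop them from C, G.
C must be 4 (only option left). Strike 4 from G.
So 2 goes to G.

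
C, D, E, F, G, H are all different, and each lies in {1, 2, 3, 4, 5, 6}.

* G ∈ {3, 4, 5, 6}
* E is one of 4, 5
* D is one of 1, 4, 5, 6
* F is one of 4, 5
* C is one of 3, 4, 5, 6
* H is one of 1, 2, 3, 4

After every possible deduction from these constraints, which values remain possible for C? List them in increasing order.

3, 6

Among the 6 variables, 2 fits only H (and all 6 values in {1, 2, 3, 4, 5, 6} must be used), so H = 2.
The 5 still-open variables together cover exactly {1, 3, 4, 5, 6} — 5 values for 5 variables — and 1 appears only in D's list, so D = 1.
The 2 variables E and F are confined to {4, 5}, which locks those values in; drop them from C, G.
No further eliminations apply; C can still be any of 3, 6.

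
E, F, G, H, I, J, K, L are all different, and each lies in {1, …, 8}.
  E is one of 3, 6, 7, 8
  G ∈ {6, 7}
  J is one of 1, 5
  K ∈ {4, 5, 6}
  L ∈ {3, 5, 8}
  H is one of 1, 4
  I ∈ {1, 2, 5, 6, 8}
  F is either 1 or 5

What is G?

Among the 8 variables, 2 fits only I (and all 8 values in {1, 2, 3, 4, 5, 6, 7, 8} must be used), so I = 2.
F and J share exactly the 2 values {1, 5}; by pigeonhole those values go to them, so strike 1, 5 from H, K, L.
H must be 4 (only option left). Remove 4 from K.
K has just one choice, so K = 6. So E, G can't be 6.
So G = 7.

7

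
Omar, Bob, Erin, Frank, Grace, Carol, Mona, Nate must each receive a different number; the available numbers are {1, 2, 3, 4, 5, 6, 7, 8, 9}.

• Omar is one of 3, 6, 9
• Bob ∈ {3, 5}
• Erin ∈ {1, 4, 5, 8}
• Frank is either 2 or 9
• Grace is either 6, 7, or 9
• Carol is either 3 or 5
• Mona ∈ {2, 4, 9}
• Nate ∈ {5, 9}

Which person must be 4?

Bob and Carol share exactly the 2 values {3, 5}; by pigeonhole those values go to them, so strike 3, 5 from Omar, Erin, Nate.
Nate's domain is down to {9}, so Nate = 9. Remove 9 from Omar, Frank, Grace, Mona.
Omar must be 6 (only option left). So Grace can't be 6.
That leaves Frank = 2. So Mona can't be 2.
So 4 goes to Mona.

Mona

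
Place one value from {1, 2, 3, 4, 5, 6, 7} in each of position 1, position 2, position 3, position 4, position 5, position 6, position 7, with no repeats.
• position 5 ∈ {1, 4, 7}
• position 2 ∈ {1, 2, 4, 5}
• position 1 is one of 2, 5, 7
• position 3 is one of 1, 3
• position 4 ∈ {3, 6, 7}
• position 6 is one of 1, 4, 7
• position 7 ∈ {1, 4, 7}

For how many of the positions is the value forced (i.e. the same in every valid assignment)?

The 7 variables together cover exactly {1, 2, 3, 4, 5, 6, 7} — 7 values for 7 variables — and 6 appears only in position 4's list, so position 4 = 6.
The 6 still-open variables draw from only 6 values {1, 2, 3, 4, 5, 7}, so each is used; only position 3 can be 3, hence position 3 = 3.
The 3 variables position 5, position 6, position 7 are confined to {1, 4, 7}, which locks those values in; drop them from position 1, position 2.
Determined: position 3=3, position 4=6. The other positions each still have more than one consistent value. That makes 2.

2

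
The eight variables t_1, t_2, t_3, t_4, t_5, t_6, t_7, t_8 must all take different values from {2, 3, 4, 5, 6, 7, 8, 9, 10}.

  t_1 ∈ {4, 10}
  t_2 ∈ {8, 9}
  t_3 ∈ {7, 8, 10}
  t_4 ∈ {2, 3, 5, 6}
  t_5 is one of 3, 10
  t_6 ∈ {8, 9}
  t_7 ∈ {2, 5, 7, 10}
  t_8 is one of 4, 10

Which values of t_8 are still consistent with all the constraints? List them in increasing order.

t_1 and t_8 share exactly the 2 values {4, 10}; by pigeonhole those values go to them, so strike 4, 10 from t_3, t_5, t_7.
t_5's domain is down to {3}, so t_5 = 3. Strike 3 from t_4.
t_2 and t_6 share exactly the 2 values {8, 9}; by pigeonhole those values go to them, so strike 8, 9 from t_3.
t_3 has just one choice, so t_3 = 7. So t_7 can't be 7.
No further eliminations apply; t_8 can still be any of 4, 10.

4, 10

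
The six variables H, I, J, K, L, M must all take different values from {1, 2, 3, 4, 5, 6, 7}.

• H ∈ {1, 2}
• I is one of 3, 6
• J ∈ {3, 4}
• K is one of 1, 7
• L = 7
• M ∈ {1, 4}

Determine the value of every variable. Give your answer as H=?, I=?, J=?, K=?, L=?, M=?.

H=2, I=6, J=3, K=1, L=7, M=4

L's domain is down to {7}, so L = 7. So K can't be 7.
That leaves K = 1. Eliminate 1 elsewhere: H, M.
That leaves M = 4. Eliminate 4 elsewhere: J.
H has just one choice, so H = 2.
J's domain is down to {3}, so J = 3. Eliminate 3 elsewhere: I.
That leaves I = 6.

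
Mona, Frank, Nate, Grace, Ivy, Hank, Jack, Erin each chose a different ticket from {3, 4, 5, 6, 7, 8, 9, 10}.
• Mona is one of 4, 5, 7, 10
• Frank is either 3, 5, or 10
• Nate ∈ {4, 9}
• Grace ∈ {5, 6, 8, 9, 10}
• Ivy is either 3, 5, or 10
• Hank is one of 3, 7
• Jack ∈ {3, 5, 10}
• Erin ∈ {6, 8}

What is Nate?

Frank, Ivy, Jack between them cover only {3, 5, 10} — a naked triple. Remove those values from Mona, Grace, Hank.
That leaves Hank = 7. So Mona can't be 7.
Mona's domain is down to {4}, so Mona = 4. Eliminate 4 elsewhere: Nate.
So Nate = 9.

9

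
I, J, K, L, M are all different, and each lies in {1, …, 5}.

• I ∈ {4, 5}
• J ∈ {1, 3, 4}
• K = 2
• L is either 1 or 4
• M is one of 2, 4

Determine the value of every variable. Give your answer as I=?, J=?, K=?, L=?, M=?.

I=5, J=3, K=2, L=1, M=4

K's domain is down to {2}, so K = 2. Remove 2 from M.
M's domain is down to {4}, so M = 4. Eliminate 4 elsewhere: I, J, L.
That leaves I = 5.
That leaves L = 1. Eliminate 1 elsewhere: J.
J has just one choice, so J = 3.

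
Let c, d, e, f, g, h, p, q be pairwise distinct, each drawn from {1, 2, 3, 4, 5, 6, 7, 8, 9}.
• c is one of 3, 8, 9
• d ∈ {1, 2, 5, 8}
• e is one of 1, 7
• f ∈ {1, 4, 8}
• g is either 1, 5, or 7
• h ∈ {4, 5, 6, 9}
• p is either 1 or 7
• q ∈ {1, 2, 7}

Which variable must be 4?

e and p between them cover only {1, 7} — a naked pair. Remove those values from d, f, g, q.
g must be 5 (only option left). Remove 5 from d, h.
That leaves q = 2. So d can't be 2.
d must be 8 (only option left). So c, f can't be 8.
So 4 goes to f.

f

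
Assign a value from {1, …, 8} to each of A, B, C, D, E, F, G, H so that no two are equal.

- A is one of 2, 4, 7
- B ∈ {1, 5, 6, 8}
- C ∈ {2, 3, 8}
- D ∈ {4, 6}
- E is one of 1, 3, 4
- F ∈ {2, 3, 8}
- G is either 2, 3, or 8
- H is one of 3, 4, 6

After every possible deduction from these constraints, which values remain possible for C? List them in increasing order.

Among the 8 variables, 5 fits only B (and all 8 values in {1, 2, 3, 4, 5, 6, 7, 8} must be used), so B = 5.
Among the 7 still-open variables, 1 fits only E (and all 7 values in {1, 2, 3, 4, 6, 7, 8} must be used), so E = 1.
Among the 6 still-open variables, 7 fits only A (and all 6 values in {2, 3, 4, 6, 7, 8} must be used), so A = 7.
C, F, G between them cover only {2, 3, 8} — a naked triple. Remove those values from H.
No further eliminations apply; C can still be any of 2, 3, 8.

2, 3, 8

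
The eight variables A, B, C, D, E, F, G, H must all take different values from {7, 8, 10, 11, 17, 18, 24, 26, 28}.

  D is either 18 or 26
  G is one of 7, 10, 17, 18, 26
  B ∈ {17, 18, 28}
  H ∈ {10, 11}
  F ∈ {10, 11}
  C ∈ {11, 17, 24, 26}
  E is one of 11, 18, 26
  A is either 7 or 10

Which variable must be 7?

The 8 variables draw from only 8 values {7, 10, 11, 17, 18, 24, 26, 28}, so each is used; only C can be 24, hence C = 24.
The 7 still-open variables draw from only 7 values {7, 10, 11, 17, 18, 26, 28}, so each is used; only B can be 28, hence B = 28.
The 6 still-open variables draw from only 6 values {7, 10, 11, 17, 18, 26}, so each is used; only G can be 17, hence G = 17.
The 5 still-open variables draw from only 5 values {7, 10, 11, 18, 26}, so each is used; only A can be 7, hence A = 7.

A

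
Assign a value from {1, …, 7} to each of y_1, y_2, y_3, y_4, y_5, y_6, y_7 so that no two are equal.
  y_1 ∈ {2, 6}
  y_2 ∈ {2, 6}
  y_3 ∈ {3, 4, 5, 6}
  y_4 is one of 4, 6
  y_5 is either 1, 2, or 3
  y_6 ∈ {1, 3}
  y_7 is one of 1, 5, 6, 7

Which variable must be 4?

y_4

Among the 7 variables, 7 fits only y_7 (and all 7 values in {1, 2, 3, 4, 5, 6, 7} must be used), so y_7 = 7.
The 6 still-open variables together cover exactly {1, 2, 3, 4, 5, 6} — 6 values for 6 variables — and 5 appears only in y_3's list, so y_3 = 5.
Among the 5 still-open variables, 4 fits only y_4 (and all 5 values in {1, 2, 3, 4, 6} must be used), so y_4 = 4.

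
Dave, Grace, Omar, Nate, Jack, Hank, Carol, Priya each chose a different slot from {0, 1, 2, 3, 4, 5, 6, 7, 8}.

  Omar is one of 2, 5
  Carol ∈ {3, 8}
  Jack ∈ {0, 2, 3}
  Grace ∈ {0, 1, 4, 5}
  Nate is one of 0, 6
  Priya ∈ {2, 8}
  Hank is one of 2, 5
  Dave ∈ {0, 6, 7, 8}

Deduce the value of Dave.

The 2 variables Omar and Hank are confined to {2, 5}, which locks those values in; drop them from Grace, Jack, Priya.
Priya has just one choice, so Priya = 8. Remove 8 from Dave, Carol.
Carol's domain is down to {3}, so Carol = 3. So Jack can't be 3.
Jack must be 0 (only option left). So Dave, Grace, Nate can't be 0.
Nate must be 6 (only option left). Strike 6 from Dave.
So Dave = 7.

7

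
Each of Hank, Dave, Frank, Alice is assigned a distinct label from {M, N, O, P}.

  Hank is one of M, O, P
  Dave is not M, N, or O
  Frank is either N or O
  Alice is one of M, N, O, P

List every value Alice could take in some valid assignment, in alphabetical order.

Dave's domain is down to {P}, so Dave = P. Strike P from Hank, Alice.
No further eliminations apply; Alice can still be any of M, N, O.

M, N, O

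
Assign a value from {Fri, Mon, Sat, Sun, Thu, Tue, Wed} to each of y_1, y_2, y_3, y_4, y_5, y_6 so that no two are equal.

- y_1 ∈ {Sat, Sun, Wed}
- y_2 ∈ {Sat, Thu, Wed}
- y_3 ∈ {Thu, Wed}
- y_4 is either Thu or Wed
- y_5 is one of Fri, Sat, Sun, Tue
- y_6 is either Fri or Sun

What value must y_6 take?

Fri

The 6 variables draw from only 6 values {Fri, Sat, Sun, Thu, Tue, Wed}, so each is used; only y_5 can be Tue, hence y_5 = Tue.
Among the 5 still-open variables, Fri fits only y_6 (and all 5 values in {Fri, Sat, Sun, Thu, Wed} must be used), so y_6 = Fri.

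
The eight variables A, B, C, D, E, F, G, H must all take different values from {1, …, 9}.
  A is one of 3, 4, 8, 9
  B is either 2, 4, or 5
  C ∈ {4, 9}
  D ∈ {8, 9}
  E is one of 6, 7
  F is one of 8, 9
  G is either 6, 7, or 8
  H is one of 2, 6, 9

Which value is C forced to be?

The 8 variables draw from only 8 values {2, 3, 4, 5, 6, 7, 8, 9}, so each is used; only A can be 3, hence A = 3.
The 7 still-open variables draw from only 7 values {2, 4, 5, 6, 7, 8, 9}, so each is used; only B can be 5, hence B = 5.
Among the 6 still-open variables, 2 fits only H (and all 6 values in {2, 4, 6, 7, 8, 9} must be used), so H = 2.
The 5 still-open variables draw from only 5 values {4, 6, 7, 8, 9}, so each is used; only C can be 4, hence C = 4.

4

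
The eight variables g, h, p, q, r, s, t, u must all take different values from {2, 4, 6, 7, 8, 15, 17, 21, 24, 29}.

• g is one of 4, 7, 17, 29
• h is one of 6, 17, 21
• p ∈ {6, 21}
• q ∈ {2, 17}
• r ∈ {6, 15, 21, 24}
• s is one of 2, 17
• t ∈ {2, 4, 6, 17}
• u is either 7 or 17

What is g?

29

q and s share exactly the 2 values {2, 17}; by pigeonhole those values go to them, so strike 2, 17 from g, h, t, u.
u's domain is down to {7}, so u = 7. Strike 7 from g.
The 2 variables h and p are confined to {6, 21}, which locks those values in; drop them from r, t.
t's domain is down to {4}, so t = 4. Remove 4 from g.
So g = 29.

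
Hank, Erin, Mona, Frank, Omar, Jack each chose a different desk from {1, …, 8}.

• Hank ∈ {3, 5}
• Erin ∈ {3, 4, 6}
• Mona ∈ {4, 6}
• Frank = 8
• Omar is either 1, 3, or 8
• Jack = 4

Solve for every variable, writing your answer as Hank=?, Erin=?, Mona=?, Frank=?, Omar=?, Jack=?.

Hank=5, Erin=3, Mona=6, Frank=8, Omar=1, Jack=4

Frank must be 8 (only option left). Remove 8 from Omar.
Jack's domain is down to {4}, so Jack = 4. Remove 4 from Erin, Mona.
Mona's domain is down to {6}, so Mona = 6. Strike 6 from Erin.
Erin's domain is down to {3}, so Erin = 3. Eliminate 3 elsewhere: Hank, Omar.
Omar has just one choice, so Omar = 1.
That leaves Hank = 5.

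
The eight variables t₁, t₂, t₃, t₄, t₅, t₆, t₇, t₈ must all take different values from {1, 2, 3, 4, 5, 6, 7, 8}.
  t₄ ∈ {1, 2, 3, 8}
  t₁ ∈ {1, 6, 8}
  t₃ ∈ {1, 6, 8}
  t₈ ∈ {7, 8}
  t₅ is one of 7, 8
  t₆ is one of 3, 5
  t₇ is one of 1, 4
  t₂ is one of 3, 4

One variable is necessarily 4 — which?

Among the 8 variables, 2 fits only t₄ (and all 8 values in {1, 2, 3, 4, 5, 6, 7, 8} must be used), so t₄ = 2.
Among the 7 still-open variables, 5 fits only t₆ (and all 7 values in {1, 3, 4, 5, 6, 7, 8} must be used), so t₆ = 5.
The 6 still-open variables together cover exactly {1, 3, 4, 6, 7, 8} — 6 values for 6 variables — and 3 appears only in t₂'s list, so t₂ = 3.
The 5 still-open variables draw from only 5 values {1, 4, 6, 7, 8}, so each is used; only t₇ can be 4, hence t₇ = 4.

t₇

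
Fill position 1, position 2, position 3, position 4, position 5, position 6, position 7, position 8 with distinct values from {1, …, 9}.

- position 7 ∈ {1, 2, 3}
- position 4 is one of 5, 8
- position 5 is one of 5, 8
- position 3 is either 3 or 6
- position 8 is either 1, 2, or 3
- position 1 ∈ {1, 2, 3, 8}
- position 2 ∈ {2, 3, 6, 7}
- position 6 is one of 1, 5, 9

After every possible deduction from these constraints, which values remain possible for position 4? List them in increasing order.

The 8 variables together cover exactly {1, 2, 3, 5, 6, 7, 8, 9} — 8 values for 8 variables — and 7 appears only in position 2's list, so position 2 = 7.
Among the 7 still-open variables, 6 fits only position 3 (and all 7 values in {1, 2, 3, 5, 6, 8, 9} must be used), so position 3 = 6.
Among the 6 still-open variables, 9 fits only position 6 (and all 6 values in {1, 2, 3, 5, 8, 9} must be used), so position 6 = 9.
The 2 variables position 4 and position 5 are confined to {5, 8}, which locks those values in; drop them from position 1.
No further eliminations apply; position 4 can still be any of 5, 8.

5, 8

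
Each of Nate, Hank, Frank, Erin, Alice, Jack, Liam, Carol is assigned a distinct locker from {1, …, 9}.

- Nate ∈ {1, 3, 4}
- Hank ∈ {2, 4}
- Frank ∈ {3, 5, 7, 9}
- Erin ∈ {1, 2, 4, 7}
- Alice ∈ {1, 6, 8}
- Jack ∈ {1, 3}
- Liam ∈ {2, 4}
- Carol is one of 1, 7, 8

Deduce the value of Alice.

Hank and Liam between them cover only {2, 4} — a naked pair. Remove those values from Nate, Erin.
Nate and Jack between them cover only {1, 3} — a naked pair. Remove those values from Frank, Erin, Alice, Carol.
Erin's domain is down to {7}, so Erin = 7. Eliminate 7 elsewhere: Frank, Carol.
That leaves Carol = 8. Remove 8 from Alice.
So Alice = 6.

6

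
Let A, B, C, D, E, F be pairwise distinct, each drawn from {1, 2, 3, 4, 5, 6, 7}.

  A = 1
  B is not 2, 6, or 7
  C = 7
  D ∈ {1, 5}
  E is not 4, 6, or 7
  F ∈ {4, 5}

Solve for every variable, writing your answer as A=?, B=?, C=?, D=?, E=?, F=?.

A's domain is down to {1}, so A = 1. So B, D, E can't be 1.
C has just one choice, so C = 7.
D has just one choice, so D = 5. So B, E, F can't be 5.
F has just one choice, so F = 4. Eliminate 4 elsewhere: B.
B has just one choice, so B = 3. Strike 3 from E.
E must be 2 (only option left).

A=1, B=3, C=7, D=5, E=2, F=4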